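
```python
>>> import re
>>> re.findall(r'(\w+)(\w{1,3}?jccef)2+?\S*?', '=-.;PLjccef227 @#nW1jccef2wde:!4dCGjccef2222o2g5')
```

[('P', 'Ljccef'), ('nW', '1jccef'), ('4dC', 'Gjccef')]

Pattern: one or more of a word character (captured); then 1 to 3 of a word character (lazy), then the literal 'jc', then the literal 'cef' (captured); then one or more of a literal '2' (lazy), then zero or more of a non-whitespace character (lazy).
With the lazy modifier that quantifier settles for the fewest repetitions that let the rest of the pattern succeed (the atoms after it are unaffected and can still be greedy).
Scanning left to right: at [4:12] match 'PLjccef2', groups = ('P', 'Ljccef'); at [17:26] match 'nW1jccef2', groups = ('nW', '1jccef'); at [31:41] match '4dCGjccef2', groups = ('4dC', 'Gjccef').
Multiple groups make `findall` return tuples — one 2-tuple for each match.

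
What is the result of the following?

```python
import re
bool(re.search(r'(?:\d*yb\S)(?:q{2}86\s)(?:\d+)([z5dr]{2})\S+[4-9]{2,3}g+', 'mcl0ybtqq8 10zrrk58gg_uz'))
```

The pattern matches zero or more of a digit, then the literal 'yb', then a non-whitespace character (non-capturing group); then exactly 2 of the literal 'q', then the literal '86', then whitespace (non-capturing group); then one or more of a digit (non-capturing group); then exactly 2 of one of [z5dr] (captured); then one or more of a non-whitespace character, then 2 to 3 of a character in [4-9], then one or more of a literal 'g'.
`re.search` scans for the first position where the pattern succeeds.
Here no position works, so the call returns None, and `bool(None)` is False.

False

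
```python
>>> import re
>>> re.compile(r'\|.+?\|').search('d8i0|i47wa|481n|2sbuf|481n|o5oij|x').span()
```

(4, 11)

The `?` after the quantifier makes it lazy — it takes as little as possible before letting the rest of the pattern try.
`re.search` scans for the first position where the pattern succeeds.
The match spans [4:11] → '|i47wa|'.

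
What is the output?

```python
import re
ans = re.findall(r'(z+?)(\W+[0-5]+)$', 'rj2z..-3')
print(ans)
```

This matches one or more of a literal 'z' (lazy) (captured); then one or more of a non-word character, then one or more of a character in [0-5] (captured); then anchored at the end.
Matches: at [3:8] match 'z..-3', groups = ('z', '..-3').
`findall` packs the 2 group values into a tuple for every match.

[('z', '..-3')]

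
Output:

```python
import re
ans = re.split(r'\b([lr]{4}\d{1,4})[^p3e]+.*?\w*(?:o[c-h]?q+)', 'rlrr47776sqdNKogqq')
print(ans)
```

['', 'rlrr4777', '']

The pattern matches a word boundary (`\b`, zero-width); then exactly 4 of one of [lr], then 1 to 4 of a digit (captured); then one or more of any character except [p3e]; then zero or more of any character (lazy), then zero or more of a word character; then a literal 'o', then optionally a character in [c-h], then one or more of a literal 'q' (non-capturing group).
Matches to split on: at [0:18] → 'rlrr47776sqdNKogqq'.
`re.split` interleaves the captured-group text with the surrounding fragments.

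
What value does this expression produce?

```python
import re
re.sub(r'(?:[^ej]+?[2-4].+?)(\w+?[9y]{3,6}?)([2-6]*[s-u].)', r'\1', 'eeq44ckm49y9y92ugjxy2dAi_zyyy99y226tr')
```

'eeckm49y9y9jAi_zyyy99y'

`\1` in the replacement pulls in group 1's text for each match.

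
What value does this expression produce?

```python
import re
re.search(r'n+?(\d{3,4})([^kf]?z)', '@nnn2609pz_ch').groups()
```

('2609', 'pz')

The match spans [1:10] → 'nnn2609pz'.
Captured: group 1 = '2609', group 2 = 'pz'.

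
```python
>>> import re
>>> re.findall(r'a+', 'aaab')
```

Pattern: one or more of a literal 'a'.
Matches: at [0:3] → 'aaa'.
With no groups in the pattern, `findall` gives back each whole match — 1 here.

['aaa']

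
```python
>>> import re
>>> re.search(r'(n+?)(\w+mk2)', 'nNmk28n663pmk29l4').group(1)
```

'n'

Pattern: one or more of a literal 'n' (lazy) (captured); then one or more of a word character, then the literal 'mk2' (captured).
`re.search` tries every starting position until one works.
The match spans [0:14] → 'nNmk28n663pmk2'.
Captured: group 1 = 'n', group 2 = 'Nmk28n663pmk2'.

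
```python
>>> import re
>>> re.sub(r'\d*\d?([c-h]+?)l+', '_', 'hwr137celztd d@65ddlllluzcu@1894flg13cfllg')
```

'hwr_ztd d@_uzcu@_g_g'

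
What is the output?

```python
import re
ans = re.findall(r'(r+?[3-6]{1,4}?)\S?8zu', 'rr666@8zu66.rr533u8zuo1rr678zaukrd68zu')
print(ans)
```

This matches one or more of the literal 'r' (lazy), then 1 to 4 of a character in [3-6] (lazy) (captured); then optionally a non-whitespace character, then the literal '8zu'.
Scanning left to right: at [0:9] match 'rr666@8zu', group 1 = 'rr666'; at [12:21] match 'rr533u8zu', group 1 = 'rr533'.
One capturing group, so `findall` returns just the captured substring from each match — 2 in all.

['rr666', 'rr533']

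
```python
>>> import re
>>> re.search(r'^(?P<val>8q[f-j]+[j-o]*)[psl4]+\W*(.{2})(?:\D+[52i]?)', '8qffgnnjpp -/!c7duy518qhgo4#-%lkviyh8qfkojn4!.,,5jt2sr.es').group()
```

'8qffgnnjpp -/!c7duy5'

Pattern: anchored at the start of the string; then the literal '8q', then one or more of a character in [f-j], then zero or more of a character in [j-o] (captured as 'val'); then one or more of one of [psl4], then zero or more of a non-word character; then exactly 2 of any character (captured); then one or more of a non-digit, then optionally one of [52i] (non-capturing group).
`re.search` tries every starting position until one works.
The match spans [0:20] → '8qffgnnjpp -/!c7duy5'.
Captured: group 1 = '8qffgnnj', group 2 = 'c7'.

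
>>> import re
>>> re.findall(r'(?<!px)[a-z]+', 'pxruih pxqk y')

The negative lookahead/lookbehind blocks any match where the forbidden context is present.
Since nothing is captured, `findall` lists the 3 matched substrings directly.

['pxruih', 'pxqk', 'y']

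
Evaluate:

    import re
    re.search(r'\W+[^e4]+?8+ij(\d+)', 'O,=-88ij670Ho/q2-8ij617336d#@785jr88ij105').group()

This matches one or more of a non-word character, then one or more of any character except [e4] (lazy); then one or more of a literal '8', then the literal 'ij'; then one or more of a digit (captured).
Because the quantifier is non-greedy, it stops expanding at the earliest point where the rest of the pattern can succeed.
`re.search` tries every starting position until one works.
The match spans [1:11] → ',=-88ij670'.
Captured: group 1 = '670'.

',=-88ij670'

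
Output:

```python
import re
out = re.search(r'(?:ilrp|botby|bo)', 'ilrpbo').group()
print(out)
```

The match spans [0:4] → 'ilrp'.

ilrp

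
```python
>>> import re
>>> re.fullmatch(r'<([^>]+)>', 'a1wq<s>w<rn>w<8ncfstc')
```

None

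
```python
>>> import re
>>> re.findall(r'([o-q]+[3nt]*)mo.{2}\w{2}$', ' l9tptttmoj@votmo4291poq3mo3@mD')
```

['poq3']

Pattern: one or more of a character in [o-q], then zero or more of one of [3nt] (captured); then the literal 'mo', then exactly 2 of any character, then exactly 2 of a word character; then anchored at the end.
Scanning left to right: at [21:31] match 'poq3mo3@mD', group 1 = 'poq3'.
Because there's exactly one group, `findall` drops the full match and keeps group 1 from the one hit.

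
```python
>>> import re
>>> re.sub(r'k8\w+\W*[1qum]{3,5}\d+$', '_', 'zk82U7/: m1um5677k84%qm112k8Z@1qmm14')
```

'zk82U7/: m1um5677k84%qm112_'

Pattern: the literal 'k8', then one or more of a word character; then zero or more of a non-word character, then 3 to 5 of one of [1qum], then one or more of a digit; then anchored at the end.
Matches: at [26:36] → 'k8Z@1qmm14'.
Each match is replaced by '_'.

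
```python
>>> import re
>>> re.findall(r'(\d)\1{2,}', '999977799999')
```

`\1` is not a pattern — it's the concrete string captured by group 1, re-applied verbatim.
Walking the string: at [0:4] match '9999', group 1 = '9'; at [4:7] match '777', group 1 = '7'; at [7:12] match '99999', group 1 = '9'.
Because there's exactly one group, `findall` drops the full match and keeps group 1 from each hit.

['9', '7', '9']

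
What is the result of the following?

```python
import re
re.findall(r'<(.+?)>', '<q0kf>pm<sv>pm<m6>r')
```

['q0kf', 'sv', 'm6']

A non-greedy quantifier consumes as few characters as it can — just enough that the remainder of the pattern still matches from where it stops; whatever follows it matches normally.
With a single group, `findall` returns only what that group captured — 3 items.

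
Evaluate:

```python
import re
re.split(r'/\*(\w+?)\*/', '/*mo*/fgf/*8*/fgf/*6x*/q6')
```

Matches to split on: at [0:6] → '/*mo*/'; at [9:14] → '/*8*/'; at [17:23] → '/*6x*/'.
Because the pattern has a capturing group, `split` also inserts each captured text between the pieces.

['', 'mo', 'fgf', '8', 'fgf', '6x', 'q6']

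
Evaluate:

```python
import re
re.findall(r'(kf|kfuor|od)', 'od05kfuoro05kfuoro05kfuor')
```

Alternation tries branches left to right and keeps the first one that lets the overall match succeed at that position.
Matches: at [0:2] match 'od', group 1 = 'od'; at [4:6] match 'kf', group 1 = 'kf'; at [12:14] match 'kf', group 1 = 'kf'; at [20:22] match 'kf', group 1 = 'kf'.
With a single group, `findall` returns only what that group captured — 4 items.

['od', 'kf', 'kf', 'kf']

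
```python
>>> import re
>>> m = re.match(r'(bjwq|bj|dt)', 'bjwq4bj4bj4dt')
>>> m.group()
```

'bjwq'

With `match`, the pattern is implicitly anchored at the beginning.
The match spans [0:4] → 'bjwq'.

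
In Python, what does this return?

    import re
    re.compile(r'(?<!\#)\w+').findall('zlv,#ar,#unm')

['zlv', 'r', 'nm']

`(?!…)`/`(?<!…)` only lets a position through if the neighbouring text does NOT match; no characters are consumed.
Walking the string: at [0:3] → 'zlv'; at [6:7] → 'r'; at [10:12] → 'nm'.
No capturing groups, so `findall` returns the 3 full match strings.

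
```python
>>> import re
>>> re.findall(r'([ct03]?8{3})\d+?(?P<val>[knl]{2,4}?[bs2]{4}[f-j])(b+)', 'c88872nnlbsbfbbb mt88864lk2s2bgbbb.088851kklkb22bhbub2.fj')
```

Pattern: optionally one of [ct03], then exactly 3 of the literal '8' (captured); then one or more of a digit (lazy); then 2 to 4 of one of [knl] (lazy), then exactly 4 of one of [bs2], then a character in [f-j] (captured as 'val'); then one or more of a literal 'b' (captured).
Matches: at [18:34] match 't88864lk2s2bgbbb', groups = ('t888', 'lk2s2bg', 'bbb'); at [35:51] match '088851kklkb22bhb', groups = ('0888', 'kklkb22bh', 'b').
`findall` packs the 3 group values into a tuple for every match.

[('t888', 'lk2s2bg', 'bbb'), ('0888', 'kklkb22bh', 'b')]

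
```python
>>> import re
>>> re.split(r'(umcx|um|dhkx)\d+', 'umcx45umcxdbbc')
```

Matches to split on: at [0:6] → 'umcx45'.
`re.split` interleaves the captured-group text with the surrounding fragments.

['', 'umcx', 'umcxdbbc']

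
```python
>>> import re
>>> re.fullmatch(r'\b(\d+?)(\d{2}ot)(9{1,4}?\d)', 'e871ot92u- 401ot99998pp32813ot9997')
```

`re.fullmatch` is like wrapping the pattern in `^…$` (in single-line mode).
Here the pattern can't cover the whole string, so the call returns None.

None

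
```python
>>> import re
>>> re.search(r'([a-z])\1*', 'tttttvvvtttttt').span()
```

After group 1 captures some text, `\1` only succeeds where that same text appears again.
The match spans [0:5] → 'ttttt'.

(0, 5)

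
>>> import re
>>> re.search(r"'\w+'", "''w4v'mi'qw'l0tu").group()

"'w4v'"

The match spans [1:6] → "'w4v'".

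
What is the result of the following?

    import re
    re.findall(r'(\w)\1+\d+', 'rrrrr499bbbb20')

['r', 'b']

The backreference `\1` re-matches whatever the first group consumed, character for character.
One capturing group, so `findall` returns just the captured substring from each match — 2 in all.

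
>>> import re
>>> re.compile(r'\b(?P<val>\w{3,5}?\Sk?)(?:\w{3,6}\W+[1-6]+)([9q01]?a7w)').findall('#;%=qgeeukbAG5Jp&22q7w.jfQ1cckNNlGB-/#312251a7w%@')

Pattern: a word boundary (`\b`, zero-width); then 3 to 5 of a word character (lazy), then a non-whitespace character, then optionally the literal 'k' (captured as 'val'); then 3 to 6 of a word character, then one or more of a non-word character, then one or more of a character in [1-6] (non-capturing group); then optionally one of [9q01], then the literal 'a7w' (captured).
Walking the string: at [23:47] match 'jfQ1cckNNlGB-/#312251a7w', groups = ('jfQ1cck', 'a7w').
`findall` packs the 2 group values into a tuple for every match.

[('jfQ1cck', 'a7w')]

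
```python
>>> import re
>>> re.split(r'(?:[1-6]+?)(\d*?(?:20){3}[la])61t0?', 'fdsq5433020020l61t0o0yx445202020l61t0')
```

Because the pattern has a capturing group, `split` also inserts each captured text between the pieces.

['fdsq5433020020l61t0o0yx', '45202020l', '']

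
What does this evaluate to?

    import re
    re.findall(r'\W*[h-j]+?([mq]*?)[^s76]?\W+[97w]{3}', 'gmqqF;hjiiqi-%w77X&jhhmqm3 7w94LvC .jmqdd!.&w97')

['q', 'mqm']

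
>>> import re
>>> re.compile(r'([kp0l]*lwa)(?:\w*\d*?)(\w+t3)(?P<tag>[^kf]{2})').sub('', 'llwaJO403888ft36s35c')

Pattern: zero or more of one of [kp0l], then the literal 'l', then the literal 'wa' (captured); then zero or more of a word character, then zero or more of a digit (lazy) (non-capturing group); then one or more of a word character, then the literal 't3' (captured); then exactly 2 of any character except [kf] (captured as 'tag').
Matches: at [0:17] → 'llwaJO403888ft36s'.
Every occurrence is swapped for ''.

'35c'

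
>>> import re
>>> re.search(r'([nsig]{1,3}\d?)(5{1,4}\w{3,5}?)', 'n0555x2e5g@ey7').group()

'n0555x2e'

Pattern: 1 to 3 of one of [nsig], then optionally a digit (captured); then 1 to 4 of the literal '5', then 3 to 5 of a word character (lazy) (captured).
With the lazy modifier that quantifier settles for the fewest repetitions that let the rest of the pattern succeed (the atoms after it are unaffected and can still be greedy).
`re.search` tries every starting position until one works.
The match spans [0:8] → 'n0555x2e'.
Captured: group 1 = 'n0', group 2 = '555x2e'.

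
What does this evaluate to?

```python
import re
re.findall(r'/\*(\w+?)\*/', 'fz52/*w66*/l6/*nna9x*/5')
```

['w66', 'nna9x']

Walking the string: at [4:11] match '/*w66*/', group 1 = 'w66'; at [13:22] match '/*nna9x*/', group 1 = 'nna9x'.
`findall` collects group 1 from each match (2 total).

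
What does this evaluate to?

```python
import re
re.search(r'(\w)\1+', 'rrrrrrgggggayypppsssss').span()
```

A backreference is literal: `\1` must see the identical characters the first group matched.
Unlike `match`, `search` isn't anchored — it looks for the pattern anywhere in the string.
The match spans [0:6] → 'rrrrrr'.
Captured: group 1 = 'r'.

(0, 6)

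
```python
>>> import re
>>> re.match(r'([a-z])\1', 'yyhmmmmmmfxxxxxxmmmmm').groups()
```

('y',)

`\1` is not a pattern — it's the concrete string captured by group 1, re-applied verbatim.
`re.match` won't scan ahead — the pattern has to work from the very first character.
The match spans [0:2] → 'yy'.
Captured: group 1 = 'y'.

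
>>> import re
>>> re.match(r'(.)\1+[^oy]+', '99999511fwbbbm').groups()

('9',)

`\1` has to match the exact text group 1 already captured.
`match` is anchored at position 0; if the pattern doesn't fit there, it returns None.
The match spans [0:14] → '99999511fwbbbm'.
Captured: group 1 = '9'.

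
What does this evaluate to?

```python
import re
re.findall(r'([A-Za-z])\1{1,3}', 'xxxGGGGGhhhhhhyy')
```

['x', 'G', 'h', 'h', 'y']

A backreference is literal: `\1` must see the identical characters the first group matched.
One capturing group, so `findall` returns just the captured substring from each match — 5 in all.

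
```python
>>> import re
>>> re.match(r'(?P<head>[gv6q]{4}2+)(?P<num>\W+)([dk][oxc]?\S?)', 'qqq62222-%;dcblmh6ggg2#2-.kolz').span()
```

(0, 14)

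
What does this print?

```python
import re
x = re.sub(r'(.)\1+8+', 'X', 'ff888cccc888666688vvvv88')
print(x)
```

A backreference is literal: `\1` must see the identical characters the first group matched.
Matches: at [0:5] → 'ff888'; at [5:12] → 'cccc888'; at [12:18] → '666688'; at [18:24] → 'vvvv88'.
`sub` substitutes 'X' at each match site.

XXXX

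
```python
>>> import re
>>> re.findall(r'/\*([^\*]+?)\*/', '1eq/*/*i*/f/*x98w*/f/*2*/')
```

['i', 'x98w', '2']

Scanning left to right: at [5:10] match '/*i*/', group 1 = 'i'; at [11:19] match '/*x98w*/', group 1 = 'x98w'; at [20:25] match '/*2*/', group 1 = '2'.
With a single group, `findall` returns only what that group captured — 3 items.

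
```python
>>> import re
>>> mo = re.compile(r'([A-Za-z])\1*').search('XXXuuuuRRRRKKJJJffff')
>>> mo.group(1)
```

After group 1 captures some text, `\1` only succeeds where that same text appears again.
Unlike `match`, `search` isn't anchored — it looks for the pattern anywhere in the string.
The match spans [0:3] → 'XXX'.
Captured: group 1 = 'X'.

'X'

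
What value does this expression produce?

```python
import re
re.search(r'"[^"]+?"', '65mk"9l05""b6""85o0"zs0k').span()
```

(4, 10)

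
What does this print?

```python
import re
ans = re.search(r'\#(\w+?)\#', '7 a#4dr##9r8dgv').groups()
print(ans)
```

('4dr',)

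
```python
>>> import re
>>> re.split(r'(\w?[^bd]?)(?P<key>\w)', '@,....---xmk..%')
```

['@,....--', '-', 'x', '', 'm', 'k', '..%']

Pattern: optionally a word character, then optionally any character except [bd] (captured); then a word character (captured as 'key').
With a capturing group present, the delimiter's captured portion is kept in the result list.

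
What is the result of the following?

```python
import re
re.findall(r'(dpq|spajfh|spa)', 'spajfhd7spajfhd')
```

['spajfh', 'spajfh']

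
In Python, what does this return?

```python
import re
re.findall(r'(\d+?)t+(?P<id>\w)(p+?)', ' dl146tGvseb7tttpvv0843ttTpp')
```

Pattern: one or more of a digit (lazy) (captured); then one or more of a literal 't'; then a word character (captured as 'id'); then one or more of a literal 'p' (lazy) (captured).
Scanning left to right: at [12:17] match '7tttp', groups = ('7', 't', 'p'); at [19:27] match '0843ttTp', groups = ('0843', 'T', 'p').
3 groups means each result is a tuple of 3 captured strings — 2 here.

[('7', 't', 'p'), ('0843', 'T', 'p')]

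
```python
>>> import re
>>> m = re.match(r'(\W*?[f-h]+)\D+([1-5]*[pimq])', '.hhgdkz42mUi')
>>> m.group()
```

'.hhgdkz42m'

`re.match` only tries the pattern at the start of the string.
The match spans [0:10] → '.hhgdkz42m'.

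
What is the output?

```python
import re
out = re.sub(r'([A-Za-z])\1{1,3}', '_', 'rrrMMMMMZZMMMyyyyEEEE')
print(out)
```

The backreference `\1` re-matches whatever the first group consumed, character for character.
Every occurrence is swapped for '_'.

__M____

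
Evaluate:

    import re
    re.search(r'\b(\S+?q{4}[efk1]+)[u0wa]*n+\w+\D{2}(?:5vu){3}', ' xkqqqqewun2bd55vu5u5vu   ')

None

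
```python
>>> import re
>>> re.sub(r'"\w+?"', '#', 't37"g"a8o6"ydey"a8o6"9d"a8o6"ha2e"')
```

't37#a8o6#a8o6#a8o6#'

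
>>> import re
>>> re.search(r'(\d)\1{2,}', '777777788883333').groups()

After group 1 captures some text, `\1` only succeeds where that same text appears again.
`search` walks the string left to right and returns the first match it finds.
The match spans [0:7] → '7777777'.
Captured: group 1 = '7'.

('7',)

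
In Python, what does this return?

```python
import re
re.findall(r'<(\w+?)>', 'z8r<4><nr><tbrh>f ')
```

['4', 'nr', 'tbrh']

Scanning left to right: at [3:6] match '<4>', group 1 = '4'; at [6:10] match '<nr>', group 1 = 'nr'; at [10:16] match '<tbrh>', group 1 = 'tbrh'.
`findall` collects group 1 from each match (3 total).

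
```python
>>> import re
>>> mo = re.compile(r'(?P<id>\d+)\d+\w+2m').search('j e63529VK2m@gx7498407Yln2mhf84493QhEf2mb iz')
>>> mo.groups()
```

('6352',)

This matches one or more of a digit (captured as 'id'); then one or more of a digit, then one or more of a word character, then the literal '2m'.
Unlike `match`, `search` isn't anchored — it looks for the pattern anywhere in the string.
The match spans [3:12] → '63529VK2m'.
Captured: group 1 = '6352'.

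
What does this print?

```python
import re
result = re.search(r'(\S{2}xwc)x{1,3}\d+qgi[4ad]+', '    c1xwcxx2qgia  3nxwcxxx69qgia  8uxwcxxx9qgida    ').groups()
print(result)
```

('c1xwc',)

The match spans [4:16] → 'c1xwcxx2qgia'.
Captured: group 1 = 'c1xwc'.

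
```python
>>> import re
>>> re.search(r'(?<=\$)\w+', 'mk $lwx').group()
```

'lwx'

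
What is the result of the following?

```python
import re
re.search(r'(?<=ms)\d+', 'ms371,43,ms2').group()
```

'371'

The `(?=…)`/`(?<=…)` assertion just peeks at neighbouring text; it doesn't advance the match position.
The match spans [2:5] → '371'.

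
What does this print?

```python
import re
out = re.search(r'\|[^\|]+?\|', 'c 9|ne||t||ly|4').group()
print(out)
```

|ne|

`re.search` tries every starting position until one works.
The match spans [3:7] → '|ne|'.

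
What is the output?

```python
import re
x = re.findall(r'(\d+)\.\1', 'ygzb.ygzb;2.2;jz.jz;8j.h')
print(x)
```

`\1` is not a pattern — it's the concrete string captured by group 1, re-applied verbatim.
Walking the string: at [10:13] match '2.2', group 1 = '2'.
With a single group, `findall` returns only what that group captured — 1 item.

['2']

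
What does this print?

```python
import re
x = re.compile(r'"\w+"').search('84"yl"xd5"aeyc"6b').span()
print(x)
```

Unlike `match`, `search` isn't anchored — it looks for the pattern anywhere in the string.
The match spans [2:6] → '"yl"'.

(2, 6)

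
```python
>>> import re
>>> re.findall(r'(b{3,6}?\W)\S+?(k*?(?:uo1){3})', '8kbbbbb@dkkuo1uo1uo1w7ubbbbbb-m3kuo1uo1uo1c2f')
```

[('bbbbb@', 'kkuo1uo1uo1'), ('bbbbbb-', 'kuo1uo1uo1')]

With the lazy modifier that quantifier settles for the fewest repetitions that let the rest of the pattern succeed (the atoms after it are unaffected and can still be greedy).
With 2 capturing groups, `findall` returns a 2-tuple per match.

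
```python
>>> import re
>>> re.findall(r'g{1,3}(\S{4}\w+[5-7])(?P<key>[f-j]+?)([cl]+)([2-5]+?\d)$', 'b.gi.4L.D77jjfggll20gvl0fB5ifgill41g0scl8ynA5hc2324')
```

[('ll20gvl0fB5ifgill41g0scl8ynA5', 'h', 'c', '2324')]

This matches 1 to 3 of a literal 'g'; then exactly 4 of a non-whitespace character, then one or more of a word character, then a character in [5-7] (captured); then one or more of a character in [f-j] (lazy) (captured as 'key'); then one or more of one of [cl] (captured); then one or more of a character in [2-5] (lazy), then a digit (captured); then anchored at the end.
Walking the string: at [14:51] match 'ggll20gvl0fB5ifgill41g0scl8ynA5hc2324', groups = ('ll20gvl0fB5ifgill41g0scl8ynA5', 'h', 'c', '2324').
4 groups means the one result is a tuple of 4 captured strings — 1 here.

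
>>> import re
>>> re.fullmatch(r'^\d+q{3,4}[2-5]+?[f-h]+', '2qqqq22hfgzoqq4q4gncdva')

This matches anchored at the start of the string; then one or more of a digit; then 3 to 4 of a literal 'q', then one or more of a character in [2-5] (lazy), then one or more of a character in [f-h].
`fullmatch` succeeds only if the pattern covers the string from start to end.
Here there's no way to consume every character, so the call returns None.

None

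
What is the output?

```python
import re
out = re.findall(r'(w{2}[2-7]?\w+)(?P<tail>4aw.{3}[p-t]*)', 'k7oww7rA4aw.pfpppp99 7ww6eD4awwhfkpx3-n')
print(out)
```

[('ww7rA', '4aw.pfpppp'), ('ww6eD', '4awwhf')]

This matches exactly 2 of the literal 'w', then optionally a character in [2-7], then one or more of a word character (captured); then the literal '4aw', then exactly 3 of any character, then zero or more of a character in [p-t] (captured as 'tail').
Matches: at [3:18] match 'ww7rA4aw.pfpppp', groups = ('ww7rA', '4aw.pfpppp'); at [22:33] match 'ww6eD4awwhf', groups = ('ww6eD', '4awwhf').
With 2 capturing groups, `findall` returns a 2-tuple per match.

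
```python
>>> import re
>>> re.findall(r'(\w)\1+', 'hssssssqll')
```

The backreference `\1` re-matches whatever the first group consumed, character for character.
`findall` collects group 1 from each match (2 total).

['s', 'l']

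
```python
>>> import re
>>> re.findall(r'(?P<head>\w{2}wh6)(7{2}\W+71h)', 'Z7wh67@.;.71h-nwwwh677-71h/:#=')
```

[('wwwh6', '77-71h')]

This matches exactly 2 of a word character, then the literal 'wh6' (captured as 'head'); then exactly 2 of the literal '7', then one or more of a non-word character, then the literal '71h' (captured).
Multiple groups make `findall` return tuples — one 2-tuple for the one match.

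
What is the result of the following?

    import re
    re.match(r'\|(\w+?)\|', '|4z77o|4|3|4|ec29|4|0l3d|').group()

'|4z77o|'

`re.match` only tries the pattern at the start of the string.
The match spans [0:7] → '|4z77o|'.
Captured: group 1 = '4z77o'.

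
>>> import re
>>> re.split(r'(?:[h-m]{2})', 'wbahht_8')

['wba', 't_8']

Pattern: exactly 2 of a character in [h-m] (non-capturing group).
`split` removes every match and returns the 2 fragments in between.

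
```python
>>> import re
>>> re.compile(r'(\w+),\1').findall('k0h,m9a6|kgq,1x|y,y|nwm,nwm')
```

['y', 'nwm']

A backreference is literal: `\1` must see the identical characters the first group matched.
Walking the string: at [16:19] match 'y,y', group 1 = 'y'; at [20:27] match 'nwm,nwm', group 1 = 'nwm'.
Because there's exactly one group, `findall` drops the full match and keeps group 1 from each hit.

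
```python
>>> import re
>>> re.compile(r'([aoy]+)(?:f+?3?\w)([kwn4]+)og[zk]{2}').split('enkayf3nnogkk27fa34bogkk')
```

The pattern matches one or more of one of [aoy] (captured); then one or more of the literal 'f' (lazy), then optionally a literal '3', then a word character (non-capturing group); then one or more of one of [kwn4] (captured); then the literal 'og', then exactly 2 of one of [zk].
Matches to split on: at [3:13] → 'ayf3nnogkk'.
Because the pattern has a capturing group, `split` also inserts each captured text between the pieces.

['enk', 'ay', 'n', '27fa34bogkk']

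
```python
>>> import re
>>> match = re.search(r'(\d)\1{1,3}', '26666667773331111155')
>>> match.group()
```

After group 1 captures some text, `\1` only succeeds where that same text appears again.
`search` walks the string left to right and returns the first match it finds.
The match spans [1:5] → '6666'.
Captured: group 1 = '6'.

'6666'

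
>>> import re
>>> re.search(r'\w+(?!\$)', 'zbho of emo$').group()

'zbho'

The negative lookaround is zero-width — it rules out positions where the adjacent text would match, without consuming anything.
The match spans [0:4] → 'zbho'.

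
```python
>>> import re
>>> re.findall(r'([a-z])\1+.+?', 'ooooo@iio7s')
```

['o', 'i']

A backreference is literal: `\1` must see the identical characters the first group matched.
One capturing group, so `findall` returns just the captured substring from each match — 2 in all.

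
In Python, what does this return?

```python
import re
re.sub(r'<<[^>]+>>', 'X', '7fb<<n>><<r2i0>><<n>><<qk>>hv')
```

'7fbXXXXhv'

Matches: at [3:8] → '<<n>>'; at [8:16] → '<<r2i0>>'; at [16:21] → '<<n>>'; at [21:27] → '<<qk>>'.
Every occurrence is swapped for 'X'.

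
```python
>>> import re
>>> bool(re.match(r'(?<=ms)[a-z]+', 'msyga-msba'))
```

With `match`, the pattern is implicitly anchored at the beginning.
Here position 0 doesn't satisfy it, so the call returns None, and `bool(None)` is False.

False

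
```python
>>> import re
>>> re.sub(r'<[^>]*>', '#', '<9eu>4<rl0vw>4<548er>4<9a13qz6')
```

Every occurrence is swapped for '#'.

'#4#4#4<9a13qz6'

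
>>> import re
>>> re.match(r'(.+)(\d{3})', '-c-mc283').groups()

('-c-mc', '283')

This matches one or more of any character (captured); then exactly 3 of a digit (captured).
`re.match` won't scan ahead — the pattern has to work from the very first character.
The match spans [0:8] → '-c-mc283'.
Captured: group 1 = '-c-mc', group 2 = '283'.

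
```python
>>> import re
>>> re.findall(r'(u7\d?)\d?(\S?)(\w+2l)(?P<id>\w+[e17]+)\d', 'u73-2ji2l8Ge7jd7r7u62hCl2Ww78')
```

[('u73', '-', '2ji2l', '8Ge7jd7r7u62hCl2Ww7')]

Multiple groups make `findall` return tuples — one 4-tuple for the one match.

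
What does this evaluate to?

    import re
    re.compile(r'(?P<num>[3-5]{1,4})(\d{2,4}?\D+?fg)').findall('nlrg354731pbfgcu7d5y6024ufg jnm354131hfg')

[('354', '731pbfg'), ('354', '131hfg')]

`findall` packs the 2 group values into a tuple for every match.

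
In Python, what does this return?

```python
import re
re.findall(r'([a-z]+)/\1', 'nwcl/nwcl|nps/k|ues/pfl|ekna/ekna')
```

['nwcl', 'ekna']

The backreference `\1` re-matches whatever the first group consumed, character for character.
Scanning left to right: at [0:9] match 'nwcl/nwcl', group 1 = 'nwcl'; at [24:33] match 'ekna/ekna', group 1 = 'ekna'.
One capturing group, so `findall` returns just the captured substring from each match — 2 in all.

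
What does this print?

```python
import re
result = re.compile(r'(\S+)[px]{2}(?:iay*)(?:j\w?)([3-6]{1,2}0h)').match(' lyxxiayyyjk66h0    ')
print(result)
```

None

With `match`, the pattern is implicitly anchored at the beginning.
Here the pattern fails at index 0, so the call returns None.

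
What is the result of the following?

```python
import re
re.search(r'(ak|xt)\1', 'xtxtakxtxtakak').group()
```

A backreference is literal: `\1` must see the identical characters the first group matched.
The match spans [0:4] → 'xtxt'.

'xtxt'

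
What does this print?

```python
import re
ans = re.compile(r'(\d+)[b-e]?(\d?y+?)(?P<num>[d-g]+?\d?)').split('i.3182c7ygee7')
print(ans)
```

This matches one or more of a digit (captured); then optionally a character in [b-e]; then optionally a digit, then one or more of the literal 'y' (lazy) (captured); then one or more of a character in [d-g] (lazy), then optionally a digit (captured as 'num').
The `?` after the quantifier makes it lazy — it takes as little as possible before letting the rest of the pattern try.
Matches to split on: at [2:10] → '3182c7yg'.
Because the pattern has a capturing group, `split` also inserts each captured text between the pieces.

['i.', '3182', '7y', 'g', 'ee7']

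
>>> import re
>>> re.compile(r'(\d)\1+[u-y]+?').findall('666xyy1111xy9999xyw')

['6', '1', '9']

`\1` is not a pattern — it's the concrete string captured by group 1, re-applied verbatim.
Matches: at [0:4] match '666x', group 1 = '6'; at [6:11] match '1111x', group 1 = '1'; at [12:17] match '9999x', group 1 = '9'.
`findall` collects group 1 from each match (3 total).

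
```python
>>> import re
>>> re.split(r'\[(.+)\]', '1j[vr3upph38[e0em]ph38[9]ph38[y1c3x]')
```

Because the pattern has a capturing group, `split` also inserts each captured text between the pieces.

['1j', 'vr3upph38[e0em]ph38[9]ph38[y1c3x', '']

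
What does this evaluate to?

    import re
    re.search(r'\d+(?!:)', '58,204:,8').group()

The negative lookahead/lookbehind blocks any match where the forbidden context is present.
`search` walks the string left to right and returns the first match it finds.
The match spans [0:2] → '58'.

'58'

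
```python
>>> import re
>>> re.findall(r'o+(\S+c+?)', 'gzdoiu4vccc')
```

['iu4vccc']

This matches one or more of a literal 'o'; then one or more of a non-whitespace character, then one or more of a literal 'c' (lazy) (captured).
Because there's exactly one group, `findall` drops the full match and keeps group 1 from the one hit.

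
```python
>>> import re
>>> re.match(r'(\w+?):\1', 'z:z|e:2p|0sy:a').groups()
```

A backreference is literal: `\1` must see the identical characters the first group matched.
`re.match` only tries the pattern at the start of the string.
The match spans [0:3] → 'z:z'.
Captured: group 1 = 'z'.

('z',)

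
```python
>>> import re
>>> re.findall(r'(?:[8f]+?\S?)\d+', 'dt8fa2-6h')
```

`findall` yields the raw match text (1 of them) because the pattern has no groups.

['8fa2']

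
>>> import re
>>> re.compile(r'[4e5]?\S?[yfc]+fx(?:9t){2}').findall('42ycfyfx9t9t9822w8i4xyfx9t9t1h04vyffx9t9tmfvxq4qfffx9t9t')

This matches optionally one of [4e5], then optionally a non-whitespace character; then one or more of one of [yfc]; then the literal 'fx', then the literal '9t' repeated 2 times.
No capturing groups, so `findall` returns the 4 full match strings.

['42ycfyfx9t9t', '4xyfx9t9t', '4vyffx9t9t', '4qfffx9t9t']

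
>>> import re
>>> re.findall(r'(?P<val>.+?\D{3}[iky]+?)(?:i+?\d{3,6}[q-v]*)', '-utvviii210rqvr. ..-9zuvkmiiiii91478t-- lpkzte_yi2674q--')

['-utvvi', '. ..-9zuvkmi', '-- lpkzte_y']

Pattern: one or more of any character (lazy), then exactly 3 of a non-digit, then one or more of one of [iky] (lazy) (captured as 'val'); then one or more of a literal 'i' (lazy), then 3 to 6 of a digit, then zero or more of a character in [q-v] (non-capturing group).
Because the quantifier is non-greedy, it stops expanding at the earliest point where the rest of the pattern can succeed.
Walking the string: at [0:15] match '-utvviii210rqvr', group 1 = '-utvvi'; at [15:37] match '. ..-9zuvkmiiiii91478t', group 1 = '. ..-9zuvkmi'; at [37:54] match '-- lpkzte_yi2674q', group 1 = '-- lpkzte_y'.
One capturing group, so `findall` returns just the captured substring from each match — 3 in all.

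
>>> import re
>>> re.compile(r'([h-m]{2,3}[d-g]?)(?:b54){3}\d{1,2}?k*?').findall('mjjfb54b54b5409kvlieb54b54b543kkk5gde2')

Pattern: 2 to 3 of a character in [h-m], then optionally a character in [d-g] (captured); then the literal 'b54' repeated 3 times, then 1 to 2 of a digit (lazy), then zero or more of the literal 'k' (lazy).
Walking the string: at [0:14] match 'mjjfb54b54b540', group 1 = 'mjjf'; at [17:30] match 'lieb54b54b543', group 1 = 'lie'.
Because there's exactly one group, `findall` drops the full match and keeps group 1 from each hit.

['mjjf', 'lie']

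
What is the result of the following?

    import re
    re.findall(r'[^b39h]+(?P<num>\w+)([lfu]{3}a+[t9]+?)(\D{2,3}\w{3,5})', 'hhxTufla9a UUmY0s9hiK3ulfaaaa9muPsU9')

[('T', 'ufla9', 'a UUmY0s'), ('3', 'ulfaaaa9', 'muPsU9')]

This matches one or more of any character except [b39h]; then one or more of a word character (captured as 'num'); then exactly 3 of one of [lfu], then one or more of the literal 'a', then one or more of one of [t9] (lazy) (captured); then 2 to 3 of a non-digit, then 3 to 5 of a word character (captured).
Scanning left to right: at [2:17] match 'xTufla9a UUmY0s', groups = ('T', 'ufla9', 'a UUmY0s'); at [19:36] match 'iK3ulfaaaa9muPsU9', groups = ('3', 'ulfaaaa9', 'muPsU9').
3 groups means each result is a tuple of 3 captured strings — 2 here.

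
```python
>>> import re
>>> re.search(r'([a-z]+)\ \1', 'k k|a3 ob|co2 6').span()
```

(0, 3)

`\1` has to match the exact text group 1 already captured.
`search` walks the string left to right and returns the first match it finds.
The match spans [0:3] → 'k k'.
Captured: group 1 = 'k'.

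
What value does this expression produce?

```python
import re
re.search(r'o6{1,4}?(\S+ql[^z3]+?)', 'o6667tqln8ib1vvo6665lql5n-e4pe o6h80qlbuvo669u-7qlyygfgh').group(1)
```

The match spans [0:24] → 'o6667tqln8ib1vvo6665lql5'.
Captured: group 1 = '667tqln8ib1vvo6665lql5'.

'667tqln8ib1vvo6665lql5'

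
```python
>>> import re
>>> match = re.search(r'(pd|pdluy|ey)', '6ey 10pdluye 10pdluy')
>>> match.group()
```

'ey'

`re.search` scans for the first position where the pattern succeeds.
The match spans [1:3] → 'ey'.
Captured: group 1 = 'ey'.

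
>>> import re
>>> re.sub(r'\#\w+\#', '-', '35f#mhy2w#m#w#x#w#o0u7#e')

Matches: at [3:10] → '#mhy2w#'; at [11:14] → '#w#'; at [15:18] → '#w#'.
Every occurrence is swapped for '-'.

'35f-m-x-o0u7#e'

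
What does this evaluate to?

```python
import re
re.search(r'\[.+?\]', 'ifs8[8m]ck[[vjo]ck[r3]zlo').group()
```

'[8m]'

The `?` after the quantifier makes it lazy — it takes as little as possible before letting the rest of the pattern try.
The match spans [4:8] → '[8m]'.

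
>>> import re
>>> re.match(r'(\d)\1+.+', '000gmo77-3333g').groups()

A backreference is literal: `\1` must see the identical characters the first group matched.
With `match`, the pattern is implicitly anchored at the beginning.
The match spans [0:14] → '000gmo77-3333g'.
Captured: group 1 = '0'.

('0',)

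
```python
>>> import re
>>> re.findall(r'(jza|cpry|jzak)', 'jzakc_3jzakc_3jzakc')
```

`|` is ordered: at each position the engine commits to the first alternative that works.
Walking the string: at [0:3] match 'jza', group 1 = 'jza'; at [7:10] match 'jza', group 1 = 'jza'; at [14:17] match 'jza', group 1 = 'jza'.
`findall` collects group 1 from each match (3 total).

['jza', 'jza', 'jza']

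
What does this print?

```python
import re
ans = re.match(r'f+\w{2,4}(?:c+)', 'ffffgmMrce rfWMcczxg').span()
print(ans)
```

(0, 9)

`re.match` won't scan ahead — the pattern has to work from the very first character.
The match spans [0:9] → 'ffffgmMrc'.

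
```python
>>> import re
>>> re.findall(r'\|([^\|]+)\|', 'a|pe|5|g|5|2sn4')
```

['pe', 'g']

With a single group, `findall` returns only what that group captured — 2 items.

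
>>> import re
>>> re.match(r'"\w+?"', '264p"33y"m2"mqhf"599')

`match` is anchored at position 0; if the pattern doesn't fit there, it returns None.
Here position 0 doesn't satisfy it, so the call returns None.

None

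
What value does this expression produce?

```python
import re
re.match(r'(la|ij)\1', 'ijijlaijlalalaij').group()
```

'ijij'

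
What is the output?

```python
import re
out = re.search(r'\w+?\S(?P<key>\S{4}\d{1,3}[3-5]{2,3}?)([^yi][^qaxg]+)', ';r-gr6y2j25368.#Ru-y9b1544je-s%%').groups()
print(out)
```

('6y2j253', '68.#Ru-y9b1544je-s%%')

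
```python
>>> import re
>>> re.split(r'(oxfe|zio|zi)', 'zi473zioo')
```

Alternation tries branches left to right and keeps the first one that lets the overall match succeed at that position.
The group in the pattern means `split` returns the separators' captures alongside the pieces.

['', 'zi', '473', 'zio', 'o']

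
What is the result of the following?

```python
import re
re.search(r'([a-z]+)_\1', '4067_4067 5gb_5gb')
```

None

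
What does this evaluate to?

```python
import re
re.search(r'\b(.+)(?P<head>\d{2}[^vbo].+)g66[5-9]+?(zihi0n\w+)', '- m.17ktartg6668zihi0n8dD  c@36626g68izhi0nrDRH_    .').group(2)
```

The match spans [2:25] → 'm.17ktartg6668zihi0n8dD'.
Captured: group 1 = 'm.', group 2 = '17ktart', group 3 = 'zihi0n8dD'.

'17ktart'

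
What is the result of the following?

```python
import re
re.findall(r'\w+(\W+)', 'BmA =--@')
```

[' =--@']

Pattern: one or more of a word character; then one or more of a non-word character (captured).
Walking the string: at [0:8] match 'BmA =--@', group 1 = ' =--@'.
One capturing group, so `findall` returns just the captured substring from the one match — 1 in all.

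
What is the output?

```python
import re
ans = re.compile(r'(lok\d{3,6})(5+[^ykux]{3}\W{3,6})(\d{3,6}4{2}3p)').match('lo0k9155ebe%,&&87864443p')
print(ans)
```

`match` is anchored at position 0; if the pattern doesn't fit there, it returns None.
Here the string doesn't start with a match, so the call returns None.

None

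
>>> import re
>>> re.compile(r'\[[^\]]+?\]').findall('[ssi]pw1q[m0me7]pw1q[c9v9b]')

No capturing groups, so `findall` returns the 3 full match strings.

['[ssi]', '[m0me7]', '[c9v9b]']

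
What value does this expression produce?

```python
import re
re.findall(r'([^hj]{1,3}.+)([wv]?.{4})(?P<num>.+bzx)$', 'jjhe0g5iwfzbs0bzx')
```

The pattern matches 1 to 3 of any character except [hj], then one or more of any character (captured); then optionally one of [wv], then exactly 4 of any character (captured); then one or more of any character, then the literal 'bzx' (captured as 'num'); then anchored at the end.
Walking the string: at [3:17] match 'e0g5iwfzbs0bzx', groups = ('e0g5iw', 'fzbs', '0bzx').
`findall` packs the 3 group values into a tuple for every match.

[('e0g5iw', 'fzbs', '0bzx')]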